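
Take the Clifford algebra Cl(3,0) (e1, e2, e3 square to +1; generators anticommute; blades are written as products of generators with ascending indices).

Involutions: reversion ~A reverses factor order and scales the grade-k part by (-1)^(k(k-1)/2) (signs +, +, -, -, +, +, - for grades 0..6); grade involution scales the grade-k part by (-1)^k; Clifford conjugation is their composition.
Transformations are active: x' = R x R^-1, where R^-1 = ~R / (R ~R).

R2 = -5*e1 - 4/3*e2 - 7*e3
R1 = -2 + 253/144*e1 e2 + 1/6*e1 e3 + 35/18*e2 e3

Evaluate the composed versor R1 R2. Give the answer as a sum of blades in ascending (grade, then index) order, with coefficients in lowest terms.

Distribute over the terms of R2 (each basis-blade product reordered to ascending indices, repeated generators contracted through their squares):
R1 (-5*e1) = 10*e1 + 1265/144*e2 + 5/6*e3 - 175/18*e1 e2 e3
R1 (-4/3*e2) = -253/108*e1 + 8/3*e2 + 70/27*e3 + 2/9*e1 e2 e3
R1 (-7*e3) = -7/6*e1 - 245/18*e2 + 14*e3 - 1771/144*e1 e2 e3
Summing the partial products and collecting blades:
Answer: 701/108*e1 - 311/144*e2 + 941/54*e3 - 3139/144*e1 e2 e3


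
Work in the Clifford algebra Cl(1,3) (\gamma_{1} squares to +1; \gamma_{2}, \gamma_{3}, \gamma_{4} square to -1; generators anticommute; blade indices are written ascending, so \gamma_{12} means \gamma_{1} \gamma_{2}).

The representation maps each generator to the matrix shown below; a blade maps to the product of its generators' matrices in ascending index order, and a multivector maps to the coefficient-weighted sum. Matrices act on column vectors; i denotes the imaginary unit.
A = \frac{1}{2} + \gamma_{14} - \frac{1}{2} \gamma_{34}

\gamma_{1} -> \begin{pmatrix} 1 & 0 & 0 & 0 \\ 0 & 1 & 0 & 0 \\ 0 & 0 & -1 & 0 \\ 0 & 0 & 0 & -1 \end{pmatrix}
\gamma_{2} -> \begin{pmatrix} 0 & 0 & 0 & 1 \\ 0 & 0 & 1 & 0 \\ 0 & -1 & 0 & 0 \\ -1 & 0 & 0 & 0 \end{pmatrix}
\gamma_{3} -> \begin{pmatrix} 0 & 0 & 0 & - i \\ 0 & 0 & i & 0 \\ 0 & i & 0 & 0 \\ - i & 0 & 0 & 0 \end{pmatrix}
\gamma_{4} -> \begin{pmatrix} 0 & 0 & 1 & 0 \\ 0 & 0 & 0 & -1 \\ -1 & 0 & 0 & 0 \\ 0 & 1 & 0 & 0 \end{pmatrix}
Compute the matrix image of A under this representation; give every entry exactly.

Bivector images (products of the table entries): rho(\gamma_{14}) = rho(\gamma_{1})rho(\gamma_{4}) = \begin{pmatrix} 0 & 0 & 1 & 0 \\ 0 & 0 & 0 & -1 \\ 1 & 0 & 0 & 0 \\ 0 & -1 & 0 & 0 \end{pmatrix}; rho(\gamma_{34}) = rho(\gamma_{3})rho(\gamma_{4}) = \begin{pmatrix} 0 & - i & 0 & 0 \\ - i & 0 & 0 & 0 \\ 0 & 0 & 0 & - i \\ 0 & 0 & - i & 0 \end{pmatrix}.
M = (\frac{1}{2})*1 + (1)*rho(\gamma_{14}) + (-\frac{1}{2})*rho(\gamma_{34}), summed entrywise (1 is the identity matrix):
Answer: \begin{pmatrix} \frac{1}{2} & \frac{i}{2} & 1 & 0 \\ \frac{i}{2} & \frac{1}{2} & 0 & -1 \\ 1 & 0 & \frac{1}{2} & \frac{i}{2} \\ 0 & -1 & \frac{i}{2} & \frac{1}{2} \end{pmatrix}


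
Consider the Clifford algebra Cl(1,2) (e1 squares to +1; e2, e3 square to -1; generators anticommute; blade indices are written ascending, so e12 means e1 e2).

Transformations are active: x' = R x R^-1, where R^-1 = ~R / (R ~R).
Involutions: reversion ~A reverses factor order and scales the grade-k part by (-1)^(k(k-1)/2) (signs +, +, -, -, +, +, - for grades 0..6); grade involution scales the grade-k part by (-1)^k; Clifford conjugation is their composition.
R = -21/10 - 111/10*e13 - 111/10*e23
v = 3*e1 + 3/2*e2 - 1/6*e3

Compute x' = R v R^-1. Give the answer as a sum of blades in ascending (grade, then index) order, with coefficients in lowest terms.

~R = -21/10 + 111/10*e13 + 111/10*e23, and R ~R = 441/100, so R^-1 = ~R / (441/100).
R v = -163/20*e1 - 5*e2 + 17*e3 - 333/20*e123
Answer: 13021/147*e1 + 25601/294*e2 - 673/42*e3


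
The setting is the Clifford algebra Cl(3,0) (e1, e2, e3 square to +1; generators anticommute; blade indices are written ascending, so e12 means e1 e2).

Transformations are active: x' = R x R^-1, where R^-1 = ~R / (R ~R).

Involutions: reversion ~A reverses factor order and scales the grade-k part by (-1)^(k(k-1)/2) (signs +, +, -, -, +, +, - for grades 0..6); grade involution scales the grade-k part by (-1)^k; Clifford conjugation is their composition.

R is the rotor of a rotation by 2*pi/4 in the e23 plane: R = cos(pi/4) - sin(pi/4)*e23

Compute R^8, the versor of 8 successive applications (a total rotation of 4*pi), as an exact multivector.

Because a rotor carries half the rotation angle, composing 8 copies of this e23-plane rotor multiplies the phase: 8*(pi/4) = 2*pi, hence R^8 = cos(2*pi) - sin(2*pi)*e23.
cos(2*pi) = 1 and sin(2*pi) = 0, so R^8 = 1. The total rotation 4*pi is 2 full turns, so every vector returns to itself, yet the rotor is +1, back on the identity sheet (an even number of 2*pi turns).
Answer: 1


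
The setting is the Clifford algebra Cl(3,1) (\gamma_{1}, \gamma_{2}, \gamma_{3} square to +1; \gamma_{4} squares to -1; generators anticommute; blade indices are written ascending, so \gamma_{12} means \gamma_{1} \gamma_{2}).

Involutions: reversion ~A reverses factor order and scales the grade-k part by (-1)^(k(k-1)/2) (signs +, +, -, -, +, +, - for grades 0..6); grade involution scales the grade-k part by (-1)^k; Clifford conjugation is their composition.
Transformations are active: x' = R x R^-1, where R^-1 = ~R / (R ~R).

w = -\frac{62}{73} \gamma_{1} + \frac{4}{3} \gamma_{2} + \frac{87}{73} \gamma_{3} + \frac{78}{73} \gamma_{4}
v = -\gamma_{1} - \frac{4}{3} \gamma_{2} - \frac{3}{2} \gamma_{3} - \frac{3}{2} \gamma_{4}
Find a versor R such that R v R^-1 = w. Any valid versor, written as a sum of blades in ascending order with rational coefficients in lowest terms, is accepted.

R = v + w = -\frac{135}{73} \gamma_{1} - \frac{45}{146} \gamma_{3} - \frac{63}{146} \gamma_{4} works: the equal norms (\frac{25}{9}) guarantee its sandwich swaps v into w.
Answer: -\frac{135}{73} \gamma_{1} - \frac{45}{146} \gamma_{3} - \frac{63}{146} \gamma_{4}


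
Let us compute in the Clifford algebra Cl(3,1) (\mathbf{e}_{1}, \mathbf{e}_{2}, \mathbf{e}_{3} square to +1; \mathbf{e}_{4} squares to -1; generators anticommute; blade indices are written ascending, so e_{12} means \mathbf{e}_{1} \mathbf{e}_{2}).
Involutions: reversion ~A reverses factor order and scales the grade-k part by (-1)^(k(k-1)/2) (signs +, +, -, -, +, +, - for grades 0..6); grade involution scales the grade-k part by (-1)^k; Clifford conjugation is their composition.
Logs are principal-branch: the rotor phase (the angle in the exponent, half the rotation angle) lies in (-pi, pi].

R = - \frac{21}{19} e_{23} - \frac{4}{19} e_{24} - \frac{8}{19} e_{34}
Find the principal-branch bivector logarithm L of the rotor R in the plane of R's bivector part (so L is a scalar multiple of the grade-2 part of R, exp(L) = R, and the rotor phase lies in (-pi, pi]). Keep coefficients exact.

The scalar part of R is 0, which fixes the principal-branch rotor phase; the unit plane is then the bivector part divided by the sine of that phase, and L is that plane scaled by the phase.
Concretely: cos(phase) = 0 gives phase = ±\frac{\pi}{2}, and since phase/sin(phase) is even the sign is immaterial: L = (phase/sin(phase)) * <R>_2 = (\frac{\pi}{2}) * <R>_2.
Answer: - \frac{21 \pi}{38} e_{23} - \frac{2 \pi}{19} e_{24} - \frac{4 \pi}{19} e_{34}


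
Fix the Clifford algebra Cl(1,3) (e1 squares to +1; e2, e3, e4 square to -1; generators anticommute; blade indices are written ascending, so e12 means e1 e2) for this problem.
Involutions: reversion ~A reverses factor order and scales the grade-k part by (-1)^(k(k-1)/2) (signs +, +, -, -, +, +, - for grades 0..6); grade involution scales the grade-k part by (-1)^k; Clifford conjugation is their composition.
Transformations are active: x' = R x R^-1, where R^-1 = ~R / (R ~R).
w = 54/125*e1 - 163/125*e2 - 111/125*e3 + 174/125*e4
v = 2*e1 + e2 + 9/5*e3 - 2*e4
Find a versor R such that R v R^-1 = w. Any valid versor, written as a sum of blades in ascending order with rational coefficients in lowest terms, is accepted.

The midline construction: v and w both square to -106/25, so reflecting in their sum 304/125*e1 - 38/125*e2 + 114/125*e3 - 76/125*e4 exchanges them.
Answer: 304/125*e1 - 38/125*e2 + 114/125*e3 - 76/125*e4


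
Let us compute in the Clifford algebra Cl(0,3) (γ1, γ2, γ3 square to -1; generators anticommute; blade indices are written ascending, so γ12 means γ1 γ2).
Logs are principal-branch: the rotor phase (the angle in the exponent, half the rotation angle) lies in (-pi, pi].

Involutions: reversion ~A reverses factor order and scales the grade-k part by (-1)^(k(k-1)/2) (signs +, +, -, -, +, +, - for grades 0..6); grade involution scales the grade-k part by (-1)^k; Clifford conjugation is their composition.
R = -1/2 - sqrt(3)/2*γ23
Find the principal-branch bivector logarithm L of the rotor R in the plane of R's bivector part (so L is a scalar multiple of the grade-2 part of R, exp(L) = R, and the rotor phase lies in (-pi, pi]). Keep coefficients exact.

The scalar part of R is -1/2, so the principal-branch rotor phase is pinned; divide the bivector part by its sine to get the unit plane — L is the phase times that plane.
Concretely: cos(phase) = -1/2 gives phase = ±2*pi/3, and since phase/sin(phase) is even the sign is immaterial: L = (phase/sin(phase)) * <R>_2 = (4*sqrt(3)*pi/9) * <R>_2.
Answer: -2*pi/3*γ23


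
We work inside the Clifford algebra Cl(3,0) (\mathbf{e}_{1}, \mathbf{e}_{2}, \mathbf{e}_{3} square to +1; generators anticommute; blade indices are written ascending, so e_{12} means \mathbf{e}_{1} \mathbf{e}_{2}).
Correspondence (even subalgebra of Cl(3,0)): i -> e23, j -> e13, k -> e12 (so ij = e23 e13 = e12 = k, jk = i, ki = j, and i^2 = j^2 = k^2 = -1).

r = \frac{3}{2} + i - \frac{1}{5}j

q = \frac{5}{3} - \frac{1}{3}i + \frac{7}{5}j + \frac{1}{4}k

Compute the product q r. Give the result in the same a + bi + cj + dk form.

In blades: q = \frac{5}{3} + \frac{1}{4} e_{12} + \frac{7}{5} e_{13} - \frac{1}{3} e_{23}, r = \frac{3}{2} - \frac{1}{5} e_{13} + e_{23}.
Distribute q over r term by term (generator squares from the signature, products reordered to ascending indices): (\frac{5}{3})*r = \frac{5}{2} - \frac{1}{3} e_{13} + \frac{5}{3} e_{23}; (\frac{1}{4} e_{12})*r = \frac{3}{8} e_{12} + \frac{1}{4} e_{13} + \frac{1}{20} e_{23}; (\frac{7}{5} e_{13})*r = \frac{7}{25} - \frac{7}{5} e_{12} + \frac{21}{10} e_{13}; (-\frac{1}{3} e_{23})*r = \frac{1}{3} + \frac{1}{15} e_{12} - \frac{1}{2} e_{23}.
Sum: \frac{467}{150} - \frac{23}{24} e_{12} + \frac{121}{60} e_{13} + \frac{73}{60} e_{23}; translating back through the correspondence:
Answer: \frac{467}{150} + \frac{73}{60}i + \frac{121}{60}j - \frac{23}{24}k


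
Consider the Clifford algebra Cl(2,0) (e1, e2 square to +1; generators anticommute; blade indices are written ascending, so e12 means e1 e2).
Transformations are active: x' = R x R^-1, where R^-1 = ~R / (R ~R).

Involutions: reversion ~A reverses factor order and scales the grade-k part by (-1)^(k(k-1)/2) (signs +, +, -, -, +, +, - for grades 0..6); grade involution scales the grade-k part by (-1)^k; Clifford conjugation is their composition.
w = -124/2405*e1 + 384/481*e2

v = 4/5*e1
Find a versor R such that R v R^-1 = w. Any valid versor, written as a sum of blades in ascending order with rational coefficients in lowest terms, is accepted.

A norm check does it: q(v) = q(w) = 16/25, hence R = v + w = 360/481*e1 + 384/481*e2 realises the map — parallel part kept, (v - w)/2 negated, v carried to w.
Answer: 360/481*e1 + 384/481*e2


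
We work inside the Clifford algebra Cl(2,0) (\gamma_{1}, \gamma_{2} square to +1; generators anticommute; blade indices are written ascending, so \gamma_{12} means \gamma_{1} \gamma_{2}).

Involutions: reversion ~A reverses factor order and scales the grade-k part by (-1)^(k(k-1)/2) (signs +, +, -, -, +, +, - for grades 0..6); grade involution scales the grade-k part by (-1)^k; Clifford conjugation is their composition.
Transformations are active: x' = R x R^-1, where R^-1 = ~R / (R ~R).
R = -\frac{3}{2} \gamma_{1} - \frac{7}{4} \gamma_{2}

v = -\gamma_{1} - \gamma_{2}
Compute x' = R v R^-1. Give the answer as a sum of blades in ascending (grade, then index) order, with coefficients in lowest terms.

~R = -\frac{3}{2} \gamma_{1} - \frac{7}{4} \gamma_{2}, and R ~R = \frac{85}{16}, so R^-1 = ~R / (\frac{85}{16}).
R v = \frac{13}{4} - \frac{1}{4} \gamma_{12}
Answer: -\frac{71}{85} \gamma_{1} - \frac{97}{85} \gamma_{2}


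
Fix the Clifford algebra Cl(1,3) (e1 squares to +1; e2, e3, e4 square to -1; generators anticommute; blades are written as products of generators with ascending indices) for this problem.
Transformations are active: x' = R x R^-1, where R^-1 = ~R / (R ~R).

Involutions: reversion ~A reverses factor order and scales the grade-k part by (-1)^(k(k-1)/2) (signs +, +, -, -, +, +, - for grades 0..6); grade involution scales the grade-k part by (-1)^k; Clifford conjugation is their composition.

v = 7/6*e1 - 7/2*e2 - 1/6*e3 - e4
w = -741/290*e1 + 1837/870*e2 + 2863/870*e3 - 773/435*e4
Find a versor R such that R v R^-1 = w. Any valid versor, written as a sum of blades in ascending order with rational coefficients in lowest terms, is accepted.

Construction: equal norms (both -143/12) license R = v + w = -604/435*e1 - 604/435*e2 + 453/145*e3 - 1208/435*e4 — nothing changes along that direction, while (v - w)/2 changes sign, so v maps onto w.
Answer: -604/435*e1 - 604/435*e2 + 453/145*e3 - 1208/435*e4


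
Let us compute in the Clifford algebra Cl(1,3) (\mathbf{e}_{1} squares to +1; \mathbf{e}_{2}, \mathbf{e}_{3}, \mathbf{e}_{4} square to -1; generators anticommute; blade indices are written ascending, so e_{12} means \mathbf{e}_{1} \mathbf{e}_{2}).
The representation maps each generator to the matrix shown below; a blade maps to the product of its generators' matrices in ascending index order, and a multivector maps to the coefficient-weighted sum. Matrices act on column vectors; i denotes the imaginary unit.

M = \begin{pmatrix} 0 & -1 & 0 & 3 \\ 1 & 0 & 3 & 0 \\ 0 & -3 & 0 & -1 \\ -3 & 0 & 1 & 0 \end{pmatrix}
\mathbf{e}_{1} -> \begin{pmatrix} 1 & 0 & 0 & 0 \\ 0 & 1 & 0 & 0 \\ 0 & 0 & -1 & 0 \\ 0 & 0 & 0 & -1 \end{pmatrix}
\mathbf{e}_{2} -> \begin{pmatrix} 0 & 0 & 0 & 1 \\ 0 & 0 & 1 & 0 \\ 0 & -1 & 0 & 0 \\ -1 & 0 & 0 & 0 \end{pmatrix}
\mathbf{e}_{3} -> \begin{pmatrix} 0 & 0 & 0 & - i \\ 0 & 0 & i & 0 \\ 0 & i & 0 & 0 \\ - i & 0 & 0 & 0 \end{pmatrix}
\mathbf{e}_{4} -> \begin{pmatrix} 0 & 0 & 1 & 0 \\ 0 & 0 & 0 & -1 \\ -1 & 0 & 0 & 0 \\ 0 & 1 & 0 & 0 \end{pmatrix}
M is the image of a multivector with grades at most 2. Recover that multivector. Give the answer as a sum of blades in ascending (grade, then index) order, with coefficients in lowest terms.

Method: the blade images are trace-orthogonal — tr(rho(e_A) rho(e_B)^-1) = 4 if A = B and 0 otherwise — and rho(e_A)^-1 = (e_A)^2 * rho(e_A) with (e_A)^2 = +1 or -1, so the coefficient of e_A in the preimage is (e_A)^2 * tr(M rho(e_A))/4.
Nonzero projections over blades of grade <= 2: e_{2}: (e_{2})^2 = -1, tr(M rho(e_{2})) = -12, coefficient 3; e_{24}: (e_{24})^2 = -1, tr(M rho(e_{24})) = 4, coefficient -1. Every other blade of grade <= 2 projects to 0.
Answer: 3 e_{2} - e_{24}


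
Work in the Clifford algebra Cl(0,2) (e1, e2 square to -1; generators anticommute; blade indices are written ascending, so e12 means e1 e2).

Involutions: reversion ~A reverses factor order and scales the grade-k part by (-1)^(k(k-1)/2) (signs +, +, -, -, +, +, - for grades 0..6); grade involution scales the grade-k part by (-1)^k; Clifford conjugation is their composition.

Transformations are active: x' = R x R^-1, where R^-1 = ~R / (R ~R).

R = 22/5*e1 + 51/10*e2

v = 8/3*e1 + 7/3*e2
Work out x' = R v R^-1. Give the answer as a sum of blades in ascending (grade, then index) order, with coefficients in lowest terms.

~R = 22/5*e1 + 51/10*e2, and R ~R = -4537/100, so R^-1 = ~R / (-4537/100).
R v = -709/30 - 10/3*e12
Answer: 26096/13611*e1 + 40559/13611*e2


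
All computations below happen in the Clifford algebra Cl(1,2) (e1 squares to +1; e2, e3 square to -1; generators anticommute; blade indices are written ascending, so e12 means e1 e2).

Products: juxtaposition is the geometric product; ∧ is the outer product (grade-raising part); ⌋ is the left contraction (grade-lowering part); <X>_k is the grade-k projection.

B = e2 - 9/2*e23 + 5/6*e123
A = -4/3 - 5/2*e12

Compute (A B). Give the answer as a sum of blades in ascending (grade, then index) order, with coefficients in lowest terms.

step 1: 5/2*e1 - 4/3*e2 - 25/12*e3 - 45/4*e13 + 6*e23 - 10/9*e123
Answer: 5/2*e1 - 4/3*e2 - 25/12*e3 - 45/4*e13 + 6*e23 - 10/9*e123


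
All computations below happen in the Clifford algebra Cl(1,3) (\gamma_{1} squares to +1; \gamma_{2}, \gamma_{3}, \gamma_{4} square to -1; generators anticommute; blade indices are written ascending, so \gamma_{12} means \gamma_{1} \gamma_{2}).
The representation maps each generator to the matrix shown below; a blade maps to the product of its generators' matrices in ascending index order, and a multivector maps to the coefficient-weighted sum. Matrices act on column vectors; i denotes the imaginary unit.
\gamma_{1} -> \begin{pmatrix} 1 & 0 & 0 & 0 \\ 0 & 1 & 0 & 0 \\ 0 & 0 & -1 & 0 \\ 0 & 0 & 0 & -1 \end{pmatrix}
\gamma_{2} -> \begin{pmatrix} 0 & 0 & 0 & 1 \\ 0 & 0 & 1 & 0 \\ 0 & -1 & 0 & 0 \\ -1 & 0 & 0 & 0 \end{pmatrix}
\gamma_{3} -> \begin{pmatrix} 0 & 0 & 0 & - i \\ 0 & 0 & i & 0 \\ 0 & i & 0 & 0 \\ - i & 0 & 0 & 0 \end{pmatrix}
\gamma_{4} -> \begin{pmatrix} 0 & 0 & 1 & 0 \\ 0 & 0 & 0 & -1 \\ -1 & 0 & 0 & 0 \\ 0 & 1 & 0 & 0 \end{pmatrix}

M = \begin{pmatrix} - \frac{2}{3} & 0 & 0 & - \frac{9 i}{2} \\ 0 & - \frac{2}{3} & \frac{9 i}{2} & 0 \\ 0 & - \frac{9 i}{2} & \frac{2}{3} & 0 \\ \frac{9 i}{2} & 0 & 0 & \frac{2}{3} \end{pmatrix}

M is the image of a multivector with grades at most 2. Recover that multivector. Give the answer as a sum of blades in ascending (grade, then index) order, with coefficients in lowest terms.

Method: the blade images are trace-orthogonal — tr(rho(e_A) rho(e_B)^-1) = 4 if A = B and 0 otherwise — and rho(e_A)^-1 = (e_A)^2 * rho(e_A) with (e_A)^2 = +1 or -1, so the coefficient of e_A in the preimage is (e_A)^2 * tr(M rho(e_A))/4.
Nonzero projections over blades of grade <= 2: \gamma_{1}: (\gamma_{1})^2 = +1, tr(M rho(\gamma_{1})) = - \frac{8}{3}, coefficient -\frac{2}{3}; \gamma_{13}: (\gamma_{13})^2 = +1, tr(M rho(\gamma_{13})) = 18, coefficient \frac{9}{2}. Every other blade of grade <= 2 projects to 0.
Answer: -\frac{2}{3} \gamma_{1} + \frac{9}{2} \gamma_{13}


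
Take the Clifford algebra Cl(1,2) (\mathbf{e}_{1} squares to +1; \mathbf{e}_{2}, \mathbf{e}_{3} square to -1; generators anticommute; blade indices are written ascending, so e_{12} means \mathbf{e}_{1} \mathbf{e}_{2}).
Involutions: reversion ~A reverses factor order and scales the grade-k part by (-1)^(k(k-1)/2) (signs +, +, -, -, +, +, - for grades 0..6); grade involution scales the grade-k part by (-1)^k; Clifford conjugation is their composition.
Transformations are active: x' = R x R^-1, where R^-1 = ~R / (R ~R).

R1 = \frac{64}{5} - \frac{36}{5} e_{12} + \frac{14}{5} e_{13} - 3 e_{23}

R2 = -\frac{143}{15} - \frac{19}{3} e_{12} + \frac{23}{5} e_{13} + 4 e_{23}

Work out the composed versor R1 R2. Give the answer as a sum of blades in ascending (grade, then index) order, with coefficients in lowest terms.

Distribute over the terms of R1 (each basis-blade product reordered to ascending indices, repeated generators contracted through their squares):
(\frac{64}{5}) R2 = -\frac{9152}{75} - \frac{1216}{15} e_{12} + \frac{1472}{25} e_{13} + \frac{256}{5} e_{23}
(-\frac{36}{5} e_{12}) R2 = \frac{228}{5} + \frac{1716}{25} e_{12} + \frac{144}{5} e_{13} + \frac{828}{25} e_{23}
(\frac{14}{5} e_{13}) R2 = \frac{322}{25} + \frac{56}{5} e_{12} - \frac{2002}{75} e_{13} - \frac{266}{15} e_{23}
(-3 e_{23}) R2 = 12 + \frac{69}{5} e_{12} + 19 e_{13} + \frac{143}{5} e_{23}
Summing the partial products and collecting blades:
Answer: -\frac{3866}{75} + \frac{943}{75} e_{12} + \frac{5999}{75} e_{13} + \frac{7139}{75} e_{23}


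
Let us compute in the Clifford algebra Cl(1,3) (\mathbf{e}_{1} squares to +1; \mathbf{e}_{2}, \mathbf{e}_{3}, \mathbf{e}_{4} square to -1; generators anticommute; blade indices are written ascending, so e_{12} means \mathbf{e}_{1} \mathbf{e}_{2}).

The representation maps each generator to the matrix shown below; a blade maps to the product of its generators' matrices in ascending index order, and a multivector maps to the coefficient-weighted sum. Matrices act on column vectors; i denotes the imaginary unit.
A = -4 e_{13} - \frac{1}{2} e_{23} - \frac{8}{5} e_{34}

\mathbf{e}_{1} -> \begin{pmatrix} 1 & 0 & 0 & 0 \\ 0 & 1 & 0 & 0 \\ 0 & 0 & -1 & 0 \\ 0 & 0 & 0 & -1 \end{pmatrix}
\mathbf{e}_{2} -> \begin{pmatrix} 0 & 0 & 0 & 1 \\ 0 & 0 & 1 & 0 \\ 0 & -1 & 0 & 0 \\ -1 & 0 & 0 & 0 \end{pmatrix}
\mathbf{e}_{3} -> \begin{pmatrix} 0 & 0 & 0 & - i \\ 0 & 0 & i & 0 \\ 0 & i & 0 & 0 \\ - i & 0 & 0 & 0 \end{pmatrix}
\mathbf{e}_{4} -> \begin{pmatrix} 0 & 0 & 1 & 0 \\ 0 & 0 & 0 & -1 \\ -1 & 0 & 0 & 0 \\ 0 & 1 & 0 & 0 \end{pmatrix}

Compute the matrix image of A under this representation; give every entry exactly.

Bivector images (products of the table entries): rho(e_{13}) = rho(\mathbf{e}_{1})rho(\mathbf{e}_{3}) = \begin{pmatrix} 0 & 0 & 0 & - i \\ 0 & 0 & i & 0 \\ 0 & - i & 0 & 0 \\ i & 0 & 0 & 0 \end{pmatrix}; rho(e_{23}) = rho(\mathbf{e}_{2})rho(\mathbf{e}_{3}) = \begin{pmatrix} - i & 0 & 0 & 0 \\ 0 & i & 0 & 0 \\ 0 & 0 & - i & 0 \\ 0 & 0 & 0 & i \end{pmatrix}; rho(e_{34}) = rho(\mathbf{e}_{3})rho(\mathbf{e}_{4}) = \begin{pmatrix} 0 & - i & 0 & 0 \\ - i & 0 & 0 & 0 \\ 0 & 0 & 0 & - i \\ 0 & 0 & - i & 0 \end{pmatrix}.
M = (-4)*rho(e_{13}) + (-\frac{1}{2})*rho(e_{23}) + (-\frac{8}{5})*rho(e_{34}), summed entrywise:
Answer: \begin{pmatrix} \frac{i}{2} & \frac{8 i}{5} & 0 & 4 i \\ \frac{8 i}{5} & - \frac{i}{2} & - 4 i & 0 \\ 0 & 4 i & \frac{i}{2} & \frac{8 i}{5} \\ - 4 i & 0 & \frac{8 i}{5} & - \frac{i}{2} \end{pmatrix}


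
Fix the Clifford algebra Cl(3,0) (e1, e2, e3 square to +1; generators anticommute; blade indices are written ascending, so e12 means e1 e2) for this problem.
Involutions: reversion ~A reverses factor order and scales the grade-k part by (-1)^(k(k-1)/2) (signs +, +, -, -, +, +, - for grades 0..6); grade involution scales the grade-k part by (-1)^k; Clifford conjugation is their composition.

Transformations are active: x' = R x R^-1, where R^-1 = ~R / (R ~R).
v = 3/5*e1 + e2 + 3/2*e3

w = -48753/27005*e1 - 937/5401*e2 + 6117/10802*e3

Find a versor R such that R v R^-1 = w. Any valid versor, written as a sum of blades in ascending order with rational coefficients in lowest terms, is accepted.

The midline construction: v and w both square to 361/100, so reflecting in their sum -6510/5401*e1 + 4464/5401*e2 + 11160/5401*e3 exchanges them.
Answer: -6510/5401*e1 + 4464/5401*e2 + 11160/5401*e3


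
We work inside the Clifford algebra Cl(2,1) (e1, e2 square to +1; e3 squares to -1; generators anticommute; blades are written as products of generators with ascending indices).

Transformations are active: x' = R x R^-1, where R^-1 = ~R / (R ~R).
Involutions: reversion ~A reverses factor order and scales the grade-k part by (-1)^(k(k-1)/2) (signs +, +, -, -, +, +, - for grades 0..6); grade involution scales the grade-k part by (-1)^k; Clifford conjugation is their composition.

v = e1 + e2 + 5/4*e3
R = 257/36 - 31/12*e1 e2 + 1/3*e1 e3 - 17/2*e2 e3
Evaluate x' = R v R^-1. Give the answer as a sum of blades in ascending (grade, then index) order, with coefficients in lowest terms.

~R = 257/36 + 31/12*e1 e2 - 1/3*e1 e3 + 17/2*e2 e3, and R ~R = -9541/648, so R^-1 = ~R / (-9541/648).
R v = 149/36*e1 + 1465/72*e2 + 2461/144*e3 - 193/16*e1 e2 e3
Answer: 517/58*e1 - 8195/406*e2 - 17909/812*e3


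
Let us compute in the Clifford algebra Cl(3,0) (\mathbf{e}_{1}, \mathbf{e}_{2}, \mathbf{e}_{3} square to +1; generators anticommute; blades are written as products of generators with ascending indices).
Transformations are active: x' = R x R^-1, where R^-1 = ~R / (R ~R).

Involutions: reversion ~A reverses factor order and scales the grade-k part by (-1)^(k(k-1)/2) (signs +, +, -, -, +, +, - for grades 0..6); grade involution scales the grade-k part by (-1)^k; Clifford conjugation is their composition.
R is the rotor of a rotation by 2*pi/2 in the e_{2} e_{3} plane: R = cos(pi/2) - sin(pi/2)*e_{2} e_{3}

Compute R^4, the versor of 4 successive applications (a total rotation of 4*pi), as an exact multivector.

Half-angle bookkeeping: 4 applications in e_{2} e_{3} add up to rotor phase 4*pi/2 = 2 \pi, so R^4 = cos(2 \pi) - sin(2 \pi)*e_{2} e_{3}.
cos(2 \pi) = 1 and sin(2 \pi) = 0, so R^4 = 1. The total rotation 4*pi is 2 full turns, so every vector returns to itself, yet the rotor is +1, back on the identity sheet (an even number of 2*pi turns).
Answer: 1


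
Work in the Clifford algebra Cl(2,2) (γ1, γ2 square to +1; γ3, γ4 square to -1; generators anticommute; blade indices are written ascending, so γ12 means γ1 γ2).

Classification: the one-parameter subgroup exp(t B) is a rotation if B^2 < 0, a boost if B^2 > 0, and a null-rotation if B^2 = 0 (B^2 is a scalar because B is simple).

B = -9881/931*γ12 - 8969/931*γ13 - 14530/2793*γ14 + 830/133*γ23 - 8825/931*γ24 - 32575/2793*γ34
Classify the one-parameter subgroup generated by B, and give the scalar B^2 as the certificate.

B^2 term by term: the squares give (-9881/931)^2*(γ12)^2 + (-8969/931)^2*(γ13)^2 + (-14530/2793)^2*(γ14)^2 + (830/133)^2*(γ23)^2 + (-8825/931)^2*(γ24)^2 + (-32575/2793)^2*(γ34)^2 = 97634161/866761*(-1) + 80442961/866761*(+1) + 211120900/7800849*(+1) + 688900/17689*(+1) + 77880625/866761*(+1) + 1061130625/7800849*(-1) = 0 (each basis 2-blade squares to minus the product of its generators' squares); cross terms between blades sharing an index anticommute and cancel; the commuting (index-disjoint) pairs give grade-4 terms 2*c*c'*(blade product), which cancel blade by blade — γ1234: 643747150/2600283 - 158302850/866761 - 24119800/371469 = 0 — confirming B is simple. So B^2 = 0.
Answer: null-rotation, certificate B^2 = 0. Note: conjugating B changes its blade decomposition but never the scalar B^2 = 0, whose sign settles the classification.


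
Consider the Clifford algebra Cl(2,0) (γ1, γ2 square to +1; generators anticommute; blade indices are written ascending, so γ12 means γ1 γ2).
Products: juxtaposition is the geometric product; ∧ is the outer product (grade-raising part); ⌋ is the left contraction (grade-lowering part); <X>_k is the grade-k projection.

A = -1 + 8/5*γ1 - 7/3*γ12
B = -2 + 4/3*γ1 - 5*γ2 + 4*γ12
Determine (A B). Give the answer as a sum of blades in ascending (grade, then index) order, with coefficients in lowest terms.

step 1: 202/15 + 107/15*γ1 + 653/45*γ2 - 22/3*γ12
Answer: 202/15 + 107/15*γ1 + 653/45*γ2 - 22/3*γ12


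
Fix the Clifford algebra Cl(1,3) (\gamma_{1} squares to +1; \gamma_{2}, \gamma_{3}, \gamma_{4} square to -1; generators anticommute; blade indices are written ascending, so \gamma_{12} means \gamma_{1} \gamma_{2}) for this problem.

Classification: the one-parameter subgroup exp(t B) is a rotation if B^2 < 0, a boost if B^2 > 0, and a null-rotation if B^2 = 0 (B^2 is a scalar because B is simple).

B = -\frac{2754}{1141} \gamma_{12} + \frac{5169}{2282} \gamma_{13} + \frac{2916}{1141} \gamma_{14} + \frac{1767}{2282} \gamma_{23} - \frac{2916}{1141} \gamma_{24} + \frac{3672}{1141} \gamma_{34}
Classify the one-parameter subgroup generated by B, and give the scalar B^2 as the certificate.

B^2 term by term: the squares give (-\frac{2754}{1141})^2*(\gamma_{12})^2 + (\frac{5169}{2282})^2*(\gamma_{13})^2 + (\frac{2916}{1141})^2*(\gamma_{14})^2 + (\frac{1767}{2282})^2*(\gamma_{23})^2 + (-\frac{2916}{1141})^2*(\gamma_{24})^2 + (\frac{3672}{1141})^2*(\gamma_{34})^2 = \frac{7584516}{1301881}*(+1) + \frac{26718561}{5207524}*(+1) + \frac{8503056}{1301881}*(+1) + \frac{3122289}{5207524}*(-1) + \frac{8503056}{1301881}*(-1) + \frac{13483584}{1301881}*(-1) = 0 (each basis 2-blade squares to minus the product of its generators' squares); cross terms between blades sharing an index anticommute and cancel; the commuting (index-disjoint) pairs give grade-4 terms 2*c*c'*(blade product), which cancel blade by blade — \gamma_{1234}: -\frac{20225376}{1301881} + \frac{15072804}{1301881} + \frac{5152572}{1301881} = 0 — confirming B is simple. So B^2 = 0.
Answer: null-rotation, certificate B^2 = 0. The class reads off the invariant scalar 0 directly.


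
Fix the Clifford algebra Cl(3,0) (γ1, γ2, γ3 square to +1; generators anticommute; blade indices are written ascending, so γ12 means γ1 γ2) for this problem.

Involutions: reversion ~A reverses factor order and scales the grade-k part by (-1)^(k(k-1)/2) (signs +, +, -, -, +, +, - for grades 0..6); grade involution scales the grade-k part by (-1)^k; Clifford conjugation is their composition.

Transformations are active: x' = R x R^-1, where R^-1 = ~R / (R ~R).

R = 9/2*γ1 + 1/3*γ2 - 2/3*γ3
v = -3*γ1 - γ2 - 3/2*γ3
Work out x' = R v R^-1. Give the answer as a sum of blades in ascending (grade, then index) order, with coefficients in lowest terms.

~R = 9/2*γ1 + 1/3*γ2 - 2/3*γ3, and R ~R = 749/36, so R^-1 = ~R / (749/36).
R v = -77/6 - 7/2*γ12 - 35/4*γ13 - 7/6*γ23
Answer: -273/107*γ1 + 63/107*γ2 + 497/214*γ3


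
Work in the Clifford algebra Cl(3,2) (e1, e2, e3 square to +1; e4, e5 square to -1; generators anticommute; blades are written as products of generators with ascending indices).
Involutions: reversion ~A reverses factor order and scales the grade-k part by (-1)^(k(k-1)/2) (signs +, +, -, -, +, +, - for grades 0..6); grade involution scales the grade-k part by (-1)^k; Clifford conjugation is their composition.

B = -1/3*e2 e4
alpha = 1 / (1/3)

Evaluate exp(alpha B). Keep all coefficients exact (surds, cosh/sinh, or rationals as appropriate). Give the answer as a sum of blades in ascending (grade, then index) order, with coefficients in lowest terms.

B^2 = (-1/3)^2*(e2 e4)^2 = 1/9*(+1) = 1/9 (a basis 2-blade squares to minus the product of its generators' squares).
B^2 = 1/9 — a positive square means the series sums to a boost: l = 1/3, alpha*l = 1, so exp(alpha B) = cosh(1) + (sinh(1)/(1/3))*B = cosh(1) + (3*sinh(1))*B.
Answer: cosh(1) - sinh(1)*e2 e4


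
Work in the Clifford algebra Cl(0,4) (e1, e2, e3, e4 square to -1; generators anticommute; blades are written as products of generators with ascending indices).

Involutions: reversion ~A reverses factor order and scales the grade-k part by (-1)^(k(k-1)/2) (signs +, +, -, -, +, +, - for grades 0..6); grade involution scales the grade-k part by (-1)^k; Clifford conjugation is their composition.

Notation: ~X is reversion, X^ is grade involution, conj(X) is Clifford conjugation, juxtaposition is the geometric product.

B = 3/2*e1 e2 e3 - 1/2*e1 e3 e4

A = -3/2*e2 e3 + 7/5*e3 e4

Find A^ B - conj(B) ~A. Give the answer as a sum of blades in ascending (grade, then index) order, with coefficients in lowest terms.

first term: 59/20*e1 + 27/20*e1 e2 e4
second term: -59/20*e1 + 27/20*e1 e2 e4
Answer: 59/10*e1


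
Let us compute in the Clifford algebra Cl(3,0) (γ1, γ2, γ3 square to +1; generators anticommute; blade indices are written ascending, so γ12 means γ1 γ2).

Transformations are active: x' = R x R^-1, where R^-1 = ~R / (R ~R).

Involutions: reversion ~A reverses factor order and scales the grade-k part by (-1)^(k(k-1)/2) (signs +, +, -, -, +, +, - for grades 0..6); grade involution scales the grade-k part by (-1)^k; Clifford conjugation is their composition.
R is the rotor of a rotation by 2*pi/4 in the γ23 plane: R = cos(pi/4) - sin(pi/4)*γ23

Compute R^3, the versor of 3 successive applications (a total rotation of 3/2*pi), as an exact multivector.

Half-angle bookkeeping: 3 applications in γ23 add up to rotor phase 3*pi/4 = 3*pi/4, so R^3 = cos(3*pi/4) - sin(3*pi/4)*γ23.
cos(3*pi/4) = -sqrt(2)/2 and sin(3*pi/4) = sqrt(2)/2, so R^3 = -sqrt(2)/2 - sqrt(2)/2*γ23. The net rotation is 3/2*pi; the rotor keeps the half-angle phase exactly.
Answer: -sqrt(2)/2 - sqrt(2)/2*γ23


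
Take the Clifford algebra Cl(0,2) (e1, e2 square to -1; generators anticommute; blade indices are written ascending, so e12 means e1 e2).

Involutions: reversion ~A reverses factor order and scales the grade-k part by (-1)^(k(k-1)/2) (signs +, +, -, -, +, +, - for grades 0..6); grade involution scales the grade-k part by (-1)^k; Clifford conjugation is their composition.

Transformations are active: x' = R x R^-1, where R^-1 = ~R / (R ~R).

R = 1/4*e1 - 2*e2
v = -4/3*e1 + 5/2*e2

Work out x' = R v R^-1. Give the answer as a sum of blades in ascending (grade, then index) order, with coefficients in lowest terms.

~R = 1/4*e1 - 2*e2, and R ~R = -65/16, so R^-1 = ~R / (-65/16).
R v = 16/3 - 49/24*e12
Answer: 44/65*e1 + 1073/390*e2


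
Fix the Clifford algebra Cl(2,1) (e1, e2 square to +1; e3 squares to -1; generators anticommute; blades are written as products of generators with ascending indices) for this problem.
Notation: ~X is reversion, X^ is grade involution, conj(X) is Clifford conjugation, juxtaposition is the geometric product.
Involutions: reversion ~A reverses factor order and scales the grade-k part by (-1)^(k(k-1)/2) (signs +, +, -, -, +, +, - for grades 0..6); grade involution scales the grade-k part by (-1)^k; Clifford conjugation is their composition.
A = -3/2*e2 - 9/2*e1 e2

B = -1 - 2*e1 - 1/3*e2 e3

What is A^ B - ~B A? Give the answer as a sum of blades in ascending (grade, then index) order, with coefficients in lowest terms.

first term: -21/2*e2 - 1/2*e3 + 15/2*e1 e2 + 3/2*e1 e3
second term: 21/2*e2 + 1/2*e3 + 15/2*e1 e2 + 3/2*e1 e3
Answer: -21*e2 - e3


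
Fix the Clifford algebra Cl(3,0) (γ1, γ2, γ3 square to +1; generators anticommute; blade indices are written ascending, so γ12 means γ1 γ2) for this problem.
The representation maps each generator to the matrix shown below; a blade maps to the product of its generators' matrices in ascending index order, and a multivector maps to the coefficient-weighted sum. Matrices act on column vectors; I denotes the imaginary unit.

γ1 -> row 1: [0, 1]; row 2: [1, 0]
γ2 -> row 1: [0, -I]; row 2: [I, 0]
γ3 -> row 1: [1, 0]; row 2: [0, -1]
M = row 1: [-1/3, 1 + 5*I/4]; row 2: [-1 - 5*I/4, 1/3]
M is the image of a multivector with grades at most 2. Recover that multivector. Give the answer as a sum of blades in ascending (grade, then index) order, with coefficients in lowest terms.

Method: 1, rho(γ1), rho(γ2), rho(γ3) form a trace-orthogonal basis of the 2x2 complex matrices (tr(X Y) = 2 if X = Y, else 0), so M = m0*1 + m1*rho(γ1) + m2*rho(γ2) + m3*rho(γ3) with m0 = tr(M)/2 = 0, m1 = tr(M rho(γ1))/2 = 0, m2 = tr(M rho(γ2))/2 = -5/4 + I, m3 = tr(M rho(γ3))/2 = -1/3.
Multiplying table entries, the bivector images are rho(γ12) = I*rho(γ3), rho(γ13) = -I*rho(γ2), rho(γ23) = I*rho(γ1); with real blade coefficients the real parts of m0..m3 are the coefficients of 1, γ1, γ2, γ3 and the imaginary parts give the bivectors (γ23: Im m1, γ13: -Im m2, γ12: Im m3).
Answer: -5/4*γ2 - 1/3*γ3 - γ13


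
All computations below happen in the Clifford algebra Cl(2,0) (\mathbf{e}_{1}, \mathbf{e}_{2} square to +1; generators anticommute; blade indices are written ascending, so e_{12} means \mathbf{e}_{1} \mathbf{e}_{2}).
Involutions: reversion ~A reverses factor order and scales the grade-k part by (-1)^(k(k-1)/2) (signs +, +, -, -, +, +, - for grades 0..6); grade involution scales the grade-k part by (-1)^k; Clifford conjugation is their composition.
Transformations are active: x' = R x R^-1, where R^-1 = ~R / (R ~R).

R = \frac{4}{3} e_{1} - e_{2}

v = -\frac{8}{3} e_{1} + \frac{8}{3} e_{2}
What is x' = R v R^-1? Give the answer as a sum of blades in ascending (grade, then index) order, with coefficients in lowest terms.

~R = \frac{4}{3} e_{1} - e_{2}, and R ~R = \frac{25}{9}, so R^-1 = ~R / (\frac{25}{9}).
R v = -\frac{56}{9} + \frac{8}{9} e_{12}
Answer: -\frac{248}{75} e_{1} + \frac{136}{75} e_{2}


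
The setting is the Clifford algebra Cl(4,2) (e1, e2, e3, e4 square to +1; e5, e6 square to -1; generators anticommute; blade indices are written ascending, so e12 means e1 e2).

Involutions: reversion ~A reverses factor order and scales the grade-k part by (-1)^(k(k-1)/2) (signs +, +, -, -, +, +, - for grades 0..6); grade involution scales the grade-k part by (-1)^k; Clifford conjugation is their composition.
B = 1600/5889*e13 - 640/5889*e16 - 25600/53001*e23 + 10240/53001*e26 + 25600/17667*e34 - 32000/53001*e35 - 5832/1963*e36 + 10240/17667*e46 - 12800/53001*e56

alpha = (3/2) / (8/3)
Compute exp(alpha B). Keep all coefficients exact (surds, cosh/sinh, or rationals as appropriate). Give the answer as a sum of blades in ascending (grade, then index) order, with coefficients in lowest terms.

B^2 term by term: the squares give (1600/5889)^2*(e13)^2 + (-640/5889)^2*(e16)^2 + (-25600/53001)^2*(e23)^2 + (10240/53001)^2*(e26)^2 + (25600/17667)^2*(e34)^2 + (-32000/53001)^2*(e35)^2 + (-5832/1963)^2*(e36)^2 + (10240/17667)^2*(e46)^2 + (-12800/53001)^2*(e56)^2 = 2560000/34680321*(-1) + 409600/34680321*(+1) + 655360000/2809106001*(-1) + 104857600/2809106001*(+1) + 655360000/312122889*(-1) + 1024000000/2809106001*(+1) + 34012224/3853369*(+1) + 104857600/312122889*(+1) + 163840000/2809106001*(-1) = 64/9 (each basis 2-blade squares to minus the product of its generators' squares); cross terms between blades sharing an index anticommute and cancel; the commuting (index-disjoint) pairs give grade-4 terms 2*c*c'*(blade product), which cancel blade by blade — e1236: -32768000/312122889 + 32768000/312122889 = 0; e1346: 32768000/104040963 - 32768000/104040963 = 0; e1356: -40960000/312122889 + 40960000/312122889 = 0; e2346: -524288000/936368667 + 524288000/936368667 = 0; e2356: 655360000/2809106001 - 655360000/2809106001 = 0; e3456: -655360000/936368667 + 655360000/936368667 = 0 — confirming B is simple. So B^2 = 64/9.
B^2 = 64/9 — hyperbolic case — the even/odd split gives cosh and sinh: l = 8/3, alpha*l = 3/2, so exp(alpha B) = cosh(3/2) + (sinh(3/2)/(8/3))*B = cosh(3/2) + (3*sinh(3/2)/8)*B.
Answer: cosh(3/2) + 200*sinh(3/2)/1963*e13 - 80*sinh(3/2)/1963*e16 - 3200*sinh(3/2)/17667*e23 + 1280*sinh(3/2)/17667*e26 + 3200*sinh(3/2)/5889*e34 - 4000*sinh(3/2)/17667*e35 - 2187*sinh(3/2)/1963*e36 + 1280*sinh(3/2)/5889*e46 - 1600*sinh(3/2)/17667*e56


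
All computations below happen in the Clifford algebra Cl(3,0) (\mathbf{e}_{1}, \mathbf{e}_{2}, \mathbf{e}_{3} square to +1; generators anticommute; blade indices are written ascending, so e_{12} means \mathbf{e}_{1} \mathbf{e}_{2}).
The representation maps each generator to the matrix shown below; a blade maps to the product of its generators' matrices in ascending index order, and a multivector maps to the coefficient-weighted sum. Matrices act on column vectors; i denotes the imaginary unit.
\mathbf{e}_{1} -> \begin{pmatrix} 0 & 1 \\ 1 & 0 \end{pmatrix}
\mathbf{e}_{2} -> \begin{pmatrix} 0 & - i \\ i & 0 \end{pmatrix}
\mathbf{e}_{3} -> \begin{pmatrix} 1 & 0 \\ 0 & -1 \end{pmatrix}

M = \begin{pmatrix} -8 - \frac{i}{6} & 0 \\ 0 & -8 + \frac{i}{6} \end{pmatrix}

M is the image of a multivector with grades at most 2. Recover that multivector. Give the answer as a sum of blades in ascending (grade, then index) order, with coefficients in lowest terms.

Method: 1, rho(e_{1}), rho(e_{2}), rho(e_{3}) form a trace-orthogonal basis of the 2x2 complex matrices (tr(X Y) = 2 if X = Y, else 0), so M = m0*1 + m1*rho(e_{1}) + m2*rho(e_{2}) + m3*rho(e_{3}) with m0 = tr(M)/2 = -8, m1 = tr(M rho(e_{1}))/2 = 0, m2 = tr(M rho(e_{2}))/2 = 0, m3 = tr(M rho(e_{3}))/2 = - \frac{i}{6}.
Multiplying table entries, the bivector images are rho(e_{12}) = i*rho(e_{3}), rho(e_{13}) = -i*rho(e_{2}), rho(e_{23}) = i*rho(e_{1}); with real blade coefficients the real parts of m0..m3 are the coefficients of 1, e_{1}, e_{2}, e_{3} and the imaginary parts give the bivectors (e_{23}: Im m1, e_{13}: -Im m2, e_{12}: Im m3).
Answer: -8 - \frac{1}{6} e_{12}


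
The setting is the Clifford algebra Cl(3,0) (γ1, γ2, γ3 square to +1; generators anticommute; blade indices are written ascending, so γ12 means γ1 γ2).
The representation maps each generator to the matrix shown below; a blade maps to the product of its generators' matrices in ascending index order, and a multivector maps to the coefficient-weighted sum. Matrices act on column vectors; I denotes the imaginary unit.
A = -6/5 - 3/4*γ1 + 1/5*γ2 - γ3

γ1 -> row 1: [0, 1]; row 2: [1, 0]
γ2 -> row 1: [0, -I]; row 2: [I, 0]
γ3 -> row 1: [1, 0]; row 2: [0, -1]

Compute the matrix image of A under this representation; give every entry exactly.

M = (-6/5)*1 + (-3/4)*rho(γ1) + (1/5)*rho(γ2) + (-1)*rho(γ3), summed entrywise (1 is the identity matrix):
Answer: row 1: [-11/5, -3/4 - I/5]; row 2: [-3/4 + I/5, -1/5]
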